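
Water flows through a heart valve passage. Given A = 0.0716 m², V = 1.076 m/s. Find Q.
Formula: Q = A V
Q = 0.0716·1.076·1000 = 77.04 L/s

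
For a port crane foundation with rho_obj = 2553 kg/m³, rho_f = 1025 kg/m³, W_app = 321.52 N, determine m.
Formula: W_{app} = mg\left(1 - \frac{\rho_f}{\rho_{obj}}\right)
Substituting knowns: 321.52 = m·9.81·(1 − 1025/2553)
Solving for m: m = 321.52/(9.81·(1 − 1025/2553)) = 54.76 kg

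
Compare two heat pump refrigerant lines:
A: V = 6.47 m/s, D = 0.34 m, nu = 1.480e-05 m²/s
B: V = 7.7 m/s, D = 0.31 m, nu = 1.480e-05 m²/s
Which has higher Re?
Re(A) = 148635, Re(B) = 161284. Answer: B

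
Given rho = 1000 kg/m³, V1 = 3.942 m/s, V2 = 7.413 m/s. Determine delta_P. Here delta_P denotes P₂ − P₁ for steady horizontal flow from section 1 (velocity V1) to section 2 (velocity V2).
Formula: \Delta P = \frac{1}{2} \rho (V_1^2 - V_2^2)
delta_P = 0.5·1000·(3.942² − 7.413²)/1000 = -19.71 kPa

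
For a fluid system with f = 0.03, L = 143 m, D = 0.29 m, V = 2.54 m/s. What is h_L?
Formula: h_L = f \frac{L}{D} \frac{V^2}{2g}
h_L = 0.03·(143/0.29)·2.54²/(2·9.81) = 4.864 m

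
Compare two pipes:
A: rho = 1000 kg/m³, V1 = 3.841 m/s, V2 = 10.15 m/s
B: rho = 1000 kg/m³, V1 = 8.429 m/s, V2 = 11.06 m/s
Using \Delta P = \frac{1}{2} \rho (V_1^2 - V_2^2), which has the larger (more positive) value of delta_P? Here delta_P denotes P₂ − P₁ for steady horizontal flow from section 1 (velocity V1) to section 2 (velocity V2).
delta_P(A) = -44.13 kPa, delta_P(B) = -25.64 kPa. Answer: B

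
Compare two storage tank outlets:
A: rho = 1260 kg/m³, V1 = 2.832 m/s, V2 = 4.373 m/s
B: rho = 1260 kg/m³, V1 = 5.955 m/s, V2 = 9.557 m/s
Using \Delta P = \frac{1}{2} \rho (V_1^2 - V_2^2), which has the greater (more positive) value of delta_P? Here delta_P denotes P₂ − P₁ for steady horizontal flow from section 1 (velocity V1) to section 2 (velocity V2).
delta_P(A) = -6.995 kPa, delta_P(B) = -35.2 kPa. Answer: A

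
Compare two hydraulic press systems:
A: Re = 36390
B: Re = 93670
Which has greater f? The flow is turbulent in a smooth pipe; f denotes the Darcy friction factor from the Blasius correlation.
f(A) = 0.02288, f(B) = 0.01806. Answer: A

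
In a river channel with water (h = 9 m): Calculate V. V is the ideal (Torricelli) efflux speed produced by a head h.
Formula: V = \sqrt{2 g h}
V = √(2·9.81·9) = 13.29 m/s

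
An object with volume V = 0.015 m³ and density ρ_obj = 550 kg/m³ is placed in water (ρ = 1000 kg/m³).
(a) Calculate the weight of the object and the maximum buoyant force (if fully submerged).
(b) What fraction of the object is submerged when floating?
(a) W=rho_obj*g*V=550*9.81*0.015=80.9 N; F_B(max)=rho*g*V=1000*9.81*0.015=147.2 N
(b) Floating fraction=rho_obj/rho=550/1000=0.550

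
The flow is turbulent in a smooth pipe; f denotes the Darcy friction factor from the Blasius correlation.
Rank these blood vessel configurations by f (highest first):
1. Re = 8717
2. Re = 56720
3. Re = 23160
Case 1: f = 0.0327
Case 2: f = 0.02048
Case 3: f = 0.02562
Ranking (highest first): 1, 3, 2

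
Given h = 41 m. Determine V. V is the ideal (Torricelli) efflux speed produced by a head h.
Formula: V = \sqrt{2 g h}
V = √(2·9.81·41) = 28.36 m/s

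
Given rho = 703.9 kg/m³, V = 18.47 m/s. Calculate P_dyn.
Formula: P_{dyn} = \frac{1}{2} \rho V^2
P_dyn = 0.5·703.9·18.47²/1000 = 120.1 kPa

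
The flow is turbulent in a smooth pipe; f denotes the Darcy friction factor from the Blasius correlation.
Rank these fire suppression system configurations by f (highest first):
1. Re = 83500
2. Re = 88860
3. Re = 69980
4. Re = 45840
Case 1: f = 0.01859
Case 2: f = 0.0183
Case 3: f = 0.01943
Case 4: f = 0.0216
Ranking (highest first): 4, 3, 1, 2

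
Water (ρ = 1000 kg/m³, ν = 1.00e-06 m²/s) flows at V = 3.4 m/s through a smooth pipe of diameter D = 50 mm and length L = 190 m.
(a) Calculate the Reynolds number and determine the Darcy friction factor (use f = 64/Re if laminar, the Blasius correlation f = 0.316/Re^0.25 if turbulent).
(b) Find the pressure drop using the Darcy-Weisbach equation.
(a) Re = V·D/ν = 3.4·0.05/1.00e-06 = 170000 → turbulent (Re > 4000); f = 0.316/Re^0.25 = 0.316/170000^0.25 = 0.015562 (Blasius is strictly valid for Re ≲ 1e5; used here as the smooth-pipe estimate the problem specifies)
(b) Darcy-Weisbach: ΔP = f·(L/D)·½ρV²/1000 = 0.015562·(190/0.050)·½·1000·3.4²/1000 = 341.8 kPa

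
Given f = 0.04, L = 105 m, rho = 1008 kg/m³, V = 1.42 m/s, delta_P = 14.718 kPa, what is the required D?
Formula: \Delta P = f \frac{L}{D} \frac{\rho V^2}{2}
Substituting knowns: 14.718 = 0.04·(105/D)·0.5·1008·1.42²/1000
Solving for D: D = 0.04·105·0.5·1008·1.42²/(14.718·1000) = 0.29 m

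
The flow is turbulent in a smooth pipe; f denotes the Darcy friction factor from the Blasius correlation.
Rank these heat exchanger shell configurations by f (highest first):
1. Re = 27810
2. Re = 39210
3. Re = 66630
Case 1: f = 0.02447
Case 2: f = 0.02246
Case 3: f = 0.01967
Ranking (highest first): 1, 2, 3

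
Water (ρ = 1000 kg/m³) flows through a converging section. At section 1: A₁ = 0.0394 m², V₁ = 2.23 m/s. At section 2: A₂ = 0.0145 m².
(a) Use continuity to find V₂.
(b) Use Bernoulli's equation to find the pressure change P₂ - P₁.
(a) Continuity: A₁V₁=A₂V₂ -> V₂=A₁V₁/A₂=0.0394*2.23/0.0145=6.06 m/s
(b) Bernoulli: P₂-P₁=0.5*rho*(V₁^2-V₂^2)/1000=0.5*1000*(2.23^2-6.06^2)/1000=-15.88 kPa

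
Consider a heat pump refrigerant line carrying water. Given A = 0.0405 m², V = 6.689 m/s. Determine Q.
Formula: Q = A V
Q = 0.0405·6.689·1000 = 270.9 L/s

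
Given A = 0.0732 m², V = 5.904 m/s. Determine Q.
Formula: Q = A V
Q = 0.0732·5.904·1000 = 432.2 L/s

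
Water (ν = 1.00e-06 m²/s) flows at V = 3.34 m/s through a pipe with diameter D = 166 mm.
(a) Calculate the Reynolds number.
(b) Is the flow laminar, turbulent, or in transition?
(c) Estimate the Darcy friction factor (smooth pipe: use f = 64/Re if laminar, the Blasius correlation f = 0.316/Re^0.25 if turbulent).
(a) Re = V·D/ν = 3.34·0.166/1.00e-06 = 554440
(b) Flow regime: turbulent (Re > 4000)
(c) Friction factor: f = 0.316/Re^0.25 = 0.316/554440^0.25 = 0.01158 (Blasius is strictly valid for Re ≲ 1e5; used here as the smooth-pipe estimate the problem specifies)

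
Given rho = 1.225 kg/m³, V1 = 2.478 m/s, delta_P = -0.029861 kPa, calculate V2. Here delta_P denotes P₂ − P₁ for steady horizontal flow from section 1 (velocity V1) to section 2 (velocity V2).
Formula: \Delta P = \frac{1}{2} \rho (V_1^2 - V_2^2)
Substituting knowns: -0.029861 = 0.5·1.225·(2.478² − V2²)/1000
Solving for V2: V2 = √(2.478² − 2·(-0.029861·1000)/1.225) = 7.409 m/s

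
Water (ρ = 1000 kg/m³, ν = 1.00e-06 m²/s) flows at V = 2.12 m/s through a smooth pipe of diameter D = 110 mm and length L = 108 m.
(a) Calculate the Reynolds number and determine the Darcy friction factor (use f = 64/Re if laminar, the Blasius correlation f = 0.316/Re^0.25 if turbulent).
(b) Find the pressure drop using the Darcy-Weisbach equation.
(a) Re = V·D/ν = 2.12·0.11/1.00e-06 = 233200 → turbulent (Re > 4000); f = 0.316/Re^0.25 = 0.316/233200^0.25 = 0.01438 (Blasius is strictly valid for Re ≲ 1e5; used here as the smooth-pipe estimate the problem specifies)
(b) Darcy-Weisbach: ΔP = f·(L/D)·½ρV²/1000 = 0.01438·(108/0.110)·½·1000·2.12²/1000 = 31.73 kPa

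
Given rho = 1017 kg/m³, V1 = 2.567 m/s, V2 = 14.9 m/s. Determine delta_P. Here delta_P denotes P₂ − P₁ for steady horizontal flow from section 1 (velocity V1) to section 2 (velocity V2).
Formula: \Delta P = \frac{1}{2} \rho (V_1^2 - V_2^2)
delta_P = 0.5·1017·(2.567² − 14.9²)/1000 = -109.5 kPa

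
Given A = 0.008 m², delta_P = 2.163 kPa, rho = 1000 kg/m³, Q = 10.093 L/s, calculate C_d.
Formula: Q = C_d A \sqrt{\frac{2 \Delta P}{\rho}}
Substituting knowns: 10.093 = C_d·0.008·√(2·(2.163·1000)/1000)·1000
Solving for C_d: C_d = (10.093/1000)/(0.008·√(2·(2.163·1000)/1000)) = 0.6066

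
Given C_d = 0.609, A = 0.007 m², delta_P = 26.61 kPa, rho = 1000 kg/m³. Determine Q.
Formula: Q = C_d A \sqrt{\frac{2 \Delta P}{\rho}}
Q = 0.609·0.007·√(2·(26.61·1000)/1000)·1000 = 31.1 L/s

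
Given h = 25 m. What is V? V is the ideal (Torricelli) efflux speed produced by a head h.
Formula: V = \sqrt{2 g h}
V = √(2·9.81·25) = 22.15 m/s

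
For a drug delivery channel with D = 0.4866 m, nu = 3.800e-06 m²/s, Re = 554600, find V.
Formula: Re = \frac{V D}{\nu}
Substituting knowns: 554600 = V·0.4866/3.800e-06
Solving for V: V = 554600·3.800e-06/0.4866 = 4.331 m/s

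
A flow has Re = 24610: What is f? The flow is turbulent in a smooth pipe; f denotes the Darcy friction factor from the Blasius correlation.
Formula: f = \frac{0.316}{Re^{0.25}}
f = 0.316/24610^0.25 = 0.02523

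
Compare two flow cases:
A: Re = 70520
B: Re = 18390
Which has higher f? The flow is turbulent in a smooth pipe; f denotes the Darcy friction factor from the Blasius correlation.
f(A) = 0.01939, f(B) = 0.02714. Answer: B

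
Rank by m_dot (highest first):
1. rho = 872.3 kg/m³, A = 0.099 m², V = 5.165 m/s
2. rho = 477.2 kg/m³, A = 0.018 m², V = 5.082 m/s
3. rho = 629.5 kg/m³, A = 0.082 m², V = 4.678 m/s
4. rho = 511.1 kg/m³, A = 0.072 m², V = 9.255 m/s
Case 1: m_dot = 446 kg/s
Case 2: m_dot = 43.65 kg/s
Case 3: m_dot = 241.5 kg/s
Case 4: m_dot = 340.6 kg/s
Ranking (highest first): 1, 4, 3, 2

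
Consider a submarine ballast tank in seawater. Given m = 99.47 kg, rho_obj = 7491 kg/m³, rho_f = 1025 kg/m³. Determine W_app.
Formula: W_{app} = mg\left(1 - \frac{\rho_f}{\rho_{obj}}\right)
W_app = 99.47·9.81·(1 − 1025/7491) = 842.3 N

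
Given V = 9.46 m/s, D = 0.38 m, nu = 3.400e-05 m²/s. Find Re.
Formula: Re = \frac{V D}{\nu}
Re = 9.46·0.38/3.400e-05 = 105729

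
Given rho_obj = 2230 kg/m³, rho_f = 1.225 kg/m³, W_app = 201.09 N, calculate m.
Formula: W_{app} = mg\left(1 - \frac{\rho_f}{\rho_{obj}}\right)
Substituting knowns: 201.09 = m·9.81·(1 − 1.225/2230)
Solving for m: m = 201.09/(9.81·(1 − 1.225/2230)) = 20.51 kg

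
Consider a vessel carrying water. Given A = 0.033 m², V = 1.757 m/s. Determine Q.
Formula: Q = A V
Q = 0.033·1.757·1000 = 57.98 L/s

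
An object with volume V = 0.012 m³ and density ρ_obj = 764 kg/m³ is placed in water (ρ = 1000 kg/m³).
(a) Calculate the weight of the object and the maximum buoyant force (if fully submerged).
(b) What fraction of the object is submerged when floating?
(a) W=rho_obj*g*V=764*9.81*0.012=89.9 N; F_B(max)=rho*g*V=1000*9.81*0.012=117.7 N
(b) Floating fraction=rho_obj/rho=764/1000=0.764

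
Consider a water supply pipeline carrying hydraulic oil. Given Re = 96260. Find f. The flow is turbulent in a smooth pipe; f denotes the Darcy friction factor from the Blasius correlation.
Formula: f = \frac{0.316}{Re^{0.25}}
f = 0.316/96260^0.25 = 0.01794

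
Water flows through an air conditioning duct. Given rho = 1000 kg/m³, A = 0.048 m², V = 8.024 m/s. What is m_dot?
Formula: \dot{m} = \rho A V
m_dot = 1000·0.048·8.024 = 385.2 kg/s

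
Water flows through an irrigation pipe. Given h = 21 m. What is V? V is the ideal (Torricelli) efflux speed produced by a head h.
Formula: V = \sqrt{2 g h}
V = √(2·9.81·21) = 20.3 m/s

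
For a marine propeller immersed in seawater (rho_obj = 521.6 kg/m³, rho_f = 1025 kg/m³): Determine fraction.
Formula: f_{sub} = \frac{\rho_{obj}}{\rho_f}
fraction = 521.6/1025 = 0.5089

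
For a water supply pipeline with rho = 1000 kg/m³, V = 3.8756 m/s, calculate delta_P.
Formula: V = \sqrt{\frac{2 \Delta P}{\rho}}
Substituting knowns: 3.8756 = √(2·(delta_P·1000)/1000)
Solving for delta_P: delta_P = 3.8756²·1000/2/1000 = 7.51 kPa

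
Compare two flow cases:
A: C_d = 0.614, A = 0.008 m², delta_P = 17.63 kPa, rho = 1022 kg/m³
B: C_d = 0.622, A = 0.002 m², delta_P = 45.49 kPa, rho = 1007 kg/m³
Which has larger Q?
Q(A) = 28.85 L/s, Q(B) = 11.82 L/s. Answer: A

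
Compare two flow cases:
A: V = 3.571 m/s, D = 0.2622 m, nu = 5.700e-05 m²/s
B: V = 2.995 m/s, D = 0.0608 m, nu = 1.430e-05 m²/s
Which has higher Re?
Re(A) = 16427, Re(B) = 12734. Answer: A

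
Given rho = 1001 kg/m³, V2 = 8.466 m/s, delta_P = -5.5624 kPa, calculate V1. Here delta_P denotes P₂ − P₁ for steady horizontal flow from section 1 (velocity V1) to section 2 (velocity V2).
Formula: \Delta P = \frac{1}{2} \rho (V_1^2 - V_2^2)
Substituting knowns: -5.5624 = 0.5·1001·(V1² − 8.466²)/1000
Solving for V1: V1 = √(8.466² + 2·(-5.5624·1000)/1001) = 7.782 m/s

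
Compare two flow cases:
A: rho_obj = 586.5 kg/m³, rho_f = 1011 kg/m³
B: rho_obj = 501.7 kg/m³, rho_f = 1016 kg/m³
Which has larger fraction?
fraction(A) = 0.5801, fraction(B) = 0.4938. Answer: A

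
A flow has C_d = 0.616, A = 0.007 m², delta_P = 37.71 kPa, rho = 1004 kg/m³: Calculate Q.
Formula: Q = C_d A \sqrt{\frac{2 \Delta P}{\rho}}
Q = 0.616·0.007·√(2·(37.71·1000)/1004)·1000 = 37.37 L/s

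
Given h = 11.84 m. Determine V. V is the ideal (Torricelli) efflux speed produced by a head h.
Formula: V = \sqrt{2 g h}
V = √(2·9.81·11.84) = 15.24 m/s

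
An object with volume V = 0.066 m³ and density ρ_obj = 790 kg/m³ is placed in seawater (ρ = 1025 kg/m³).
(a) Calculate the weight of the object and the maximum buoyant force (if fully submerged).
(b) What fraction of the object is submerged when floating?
(a) W=rho_obj*g*V=790*9.81*0.066=511.5 N; F_B(max)=rho*g*V=1025*9.81*0.066=663.6 N
(b) Floating fraction=rho_obj/rho=790/1025=0.771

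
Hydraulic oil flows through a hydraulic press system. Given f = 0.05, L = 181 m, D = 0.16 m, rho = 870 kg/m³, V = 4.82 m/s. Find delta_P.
Formula: \Delta P = f \frac{L}{D} \frac{\rho V^2}{2}
delta_P = 0.05·(181/0.16)·0.5·870·4.82²/1000 = 571.6 kPa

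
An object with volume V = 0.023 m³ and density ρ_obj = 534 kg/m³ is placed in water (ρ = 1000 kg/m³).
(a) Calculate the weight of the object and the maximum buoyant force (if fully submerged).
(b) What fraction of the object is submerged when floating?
(a) W=rho_obj*g*V=534*9.81*0.023=120.5 N; F_B(max)=rho*g*V=1000*9.81*0.023=225.6 N
(b) Floating fraction=rho_obj/rho=534/1000=0.534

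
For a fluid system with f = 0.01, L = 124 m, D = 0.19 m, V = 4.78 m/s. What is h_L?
Formula: h_L = f \frac{L}{D} \frac{V^2}{2g}
h_L = 0.01·(124/0.19)·4.78²/(2·9.81) = 7.6 m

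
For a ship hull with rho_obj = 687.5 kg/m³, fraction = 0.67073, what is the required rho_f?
Formula: f_{sub} = \frac{\rho_{obj}}{\rho_f}
Substituting knowns: 0.67073 = 687.5/rho_f
Solving for rho_f: rho_f = 687.5/0.67073 = 1025 kg/m³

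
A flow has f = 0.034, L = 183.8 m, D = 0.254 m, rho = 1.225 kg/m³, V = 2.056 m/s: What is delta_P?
Formula: \Delta P = f \frac{L}{D} \frac{\rho V^2}{2}
delta_P = 0.034·(183.8/0.254)·0.5·1.225·2.056²/1000 = 0.0637 kPa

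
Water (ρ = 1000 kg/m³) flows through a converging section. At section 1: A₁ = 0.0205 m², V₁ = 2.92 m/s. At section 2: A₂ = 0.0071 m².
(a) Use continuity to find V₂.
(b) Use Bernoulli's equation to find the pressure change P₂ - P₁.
(a) Continuity: A₁V₁=A₂V₂ -> V₂=A₁V₁/A₂=0.0205*2.92/0.0071=8.43 m/s
(b) Bernoulli: P₂-P₁=0.5*rho*(V₁^2-V₂^2)/1000=0.5*1000*(2.92^2-8.43^2)/1000=-31.27 kPa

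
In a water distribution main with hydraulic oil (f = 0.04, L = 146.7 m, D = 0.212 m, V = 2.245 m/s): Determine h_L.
Formula: h_L = f \frac{L}{D} \frac{V^2}{2g}
h_L = 0.04·(146.7/0.212)·2.245²/(2·9.81) = 7.11 m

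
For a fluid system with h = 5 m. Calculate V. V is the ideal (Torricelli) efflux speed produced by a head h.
Formula: V = \sqrt{2 g h}
V = √(2·9.81·5) = 9.905 m/s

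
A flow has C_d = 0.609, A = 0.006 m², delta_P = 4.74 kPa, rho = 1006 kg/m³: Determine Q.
Formula: Q = C_d A \sqrt{\frac{2 \Delta P}{\rho}}
Q = 0.609·0.006·√(2·(4.74·1000)/1006)·1000 = 11.22 L/s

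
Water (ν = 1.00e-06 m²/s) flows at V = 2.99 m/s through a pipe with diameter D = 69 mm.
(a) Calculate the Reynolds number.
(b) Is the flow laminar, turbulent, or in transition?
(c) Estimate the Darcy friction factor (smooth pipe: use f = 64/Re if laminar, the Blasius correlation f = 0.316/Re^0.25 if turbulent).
(a) Re = V·D/ν = 2.99·0.069/1.00e-06 = 206310
(b) Flow regime: turbulent (Re > 4000)
(c) Friction factor: f = 0.316/Re^0.25 = 0.316/206310^0.25 = 0.01483 (Blasius is strictly valid for Re ≲ 1e5; used here as the smooth-pipe estimate the problem specifies)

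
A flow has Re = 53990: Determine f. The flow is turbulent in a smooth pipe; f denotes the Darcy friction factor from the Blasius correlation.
Formula: f = \frac{0.316}{Re^{0.25}}
f = 0.316/53990^0.25 = 0.02073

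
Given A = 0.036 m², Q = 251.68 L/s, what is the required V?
Formula: Q = A V
Substituting knowns: 251.68 = 0.036·V·1000
Solving for V: V = (251.68/1000)/0.036 = 6.991 m/s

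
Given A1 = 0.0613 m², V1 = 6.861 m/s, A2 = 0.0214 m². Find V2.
Formula: V_2 = \frac{A_1 V_1}{A_2}
V2 = 0.0613·6.861/0.0214 = 19.65 m/s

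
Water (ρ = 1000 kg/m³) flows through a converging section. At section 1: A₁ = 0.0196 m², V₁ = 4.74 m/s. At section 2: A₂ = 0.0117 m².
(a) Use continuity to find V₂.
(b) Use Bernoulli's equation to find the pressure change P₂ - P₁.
(a) Continuity: A₁V₁=A₂V₂ -> V₂=A₁V₁/A₂=0.0196*4.74/0.0117=7.94 m/s
(b) Bernoulli: P₂-P₁=0.5*rho*(V₁^2-V₂^2)/1000=0.5*1000*(4.74^2-7.94^2)/1000=-20.29 kPa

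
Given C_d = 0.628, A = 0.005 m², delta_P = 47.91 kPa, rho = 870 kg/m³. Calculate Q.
Formula: Q = C_d A \sqrt{\frac{2 \Delta P}{\rho}}
Q = 0.628·0.005·√(2·(47.91·1000)/870)·1000 = 32.95 L/s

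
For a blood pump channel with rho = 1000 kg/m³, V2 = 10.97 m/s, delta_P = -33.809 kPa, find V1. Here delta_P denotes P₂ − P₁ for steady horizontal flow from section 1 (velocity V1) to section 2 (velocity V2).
Formula: \Delta P = \frac{1}{2} \rho (V_1^2 - V_2^2)
Substituting knowns: -33.809 = 0.5·1000·(V1² − 10.97²)/1000
Solving for V1: V1 = √(10.97² + 2·(-33.809·1000)/1000) = 7.261 m/s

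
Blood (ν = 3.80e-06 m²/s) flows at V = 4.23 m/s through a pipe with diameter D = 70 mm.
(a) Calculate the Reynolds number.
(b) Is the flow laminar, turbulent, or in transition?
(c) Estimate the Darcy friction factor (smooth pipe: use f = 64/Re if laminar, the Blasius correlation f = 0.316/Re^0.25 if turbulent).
(a) Re = V·D/ν = 4.23·0.07/3.80e-06 = 77921
(b) Flow regime: turbulent (Re > 4000)
(c) Friction factor: f = 0.316/Re^0.25 = 0.316/77921^0.25 = 0.01891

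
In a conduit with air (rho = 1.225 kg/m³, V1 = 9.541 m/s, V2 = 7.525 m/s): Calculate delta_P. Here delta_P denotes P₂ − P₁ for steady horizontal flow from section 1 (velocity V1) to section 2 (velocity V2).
Formula: \Delta P = \frac{1}{2} \rho (V_1^2 - V_2^2)
delta_P = 0.5·1.225·(9.541² − 7.525²)/1000 = 0.02107 kPa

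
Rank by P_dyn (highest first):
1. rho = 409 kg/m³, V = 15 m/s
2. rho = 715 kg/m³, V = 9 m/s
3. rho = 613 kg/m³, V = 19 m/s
Case 1: P_dyn = 46.01 kPa
Case 2: P_dyn = 28.96 kPa
Case 3: P_dyn = 110.6 kPa
Ranking (highest first): 3, 1, 2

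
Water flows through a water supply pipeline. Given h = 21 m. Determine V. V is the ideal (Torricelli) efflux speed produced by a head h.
Formula: V = \sqrt{2 g h}
V = √(2·9.81·21) = 20.3 m/s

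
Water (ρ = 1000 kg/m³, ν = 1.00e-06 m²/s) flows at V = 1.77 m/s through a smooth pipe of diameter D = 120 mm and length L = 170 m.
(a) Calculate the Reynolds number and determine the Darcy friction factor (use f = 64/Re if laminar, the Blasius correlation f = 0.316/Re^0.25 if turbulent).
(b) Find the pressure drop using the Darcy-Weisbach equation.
(a) Re = V·D/ν = 1.77·0.12/1.00e-06 = 212400 → turbulent (Re > 4000); f = 0.316/Re^0.25 = 0.316/212400^0.25 = 0.01472 (Blasius is strictly valid for Re ≲ 1e5; used here as the smooth-pipe estimate the problem specifies)
(b) Darcy-Weisbach: ΔP = f·(L/D)·½ρV²/1000 = 0.01472·(170/0.120)·½·1000·1.77²/1000 = 32.67 kPa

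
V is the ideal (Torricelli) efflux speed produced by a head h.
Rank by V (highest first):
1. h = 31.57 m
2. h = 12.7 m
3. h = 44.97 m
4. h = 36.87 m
Case 1: V = 24.89 m/s
Case 2: V = 15.79 m/s
Case 3: V = 29.7 m/s
Case 4: V = 26.9 m/s
Ranking (highest first): 3, 4, 1, 2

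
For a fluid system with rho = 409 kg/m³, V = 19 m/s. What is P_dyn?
Formula: P_{dyn} = \frac{1}{2} \rho V^2
P_dyn = 0.5·409·19²/1000 = 73.82 kPa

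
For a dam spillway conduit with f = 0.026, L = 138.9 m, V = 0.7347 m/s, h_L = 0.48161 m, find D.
Formula: h_L = f \frac{L}{D} \frac{V^2}{2g}
Substituting knowns: 0.48161 = 0.026·(138.9/D)·0.7347²/(2·9.81)
Solving for D: D = 0.026·138.9·0.7347²/(2·9.81·0.48161) = 0.2063 m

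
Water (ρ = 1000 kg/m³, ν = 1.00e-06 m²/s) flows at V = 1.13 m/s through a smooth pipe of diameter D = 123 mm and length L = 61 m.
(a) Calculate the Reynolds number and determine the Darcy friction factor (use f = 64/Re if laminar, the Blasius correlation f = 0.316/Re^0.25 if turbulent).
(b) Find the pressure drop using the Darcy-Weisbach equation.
(a) Re = V·D/ν = 1.13·0.123/1.00e-06 = 138990 → turbulent (Re > 4000); f = 0.316/Re^0.25 = 0.316/138990^0.25 = 0.016366 (Blasius is strictly valid for Re ≲ 1e5; used here as the smooth-pipe estimate the problem specifies)
(b) Darcy-Weisbach: ΔP = f·(L/D)·½ρV²/1000 = 0.016366·(61/0.123)·½·1000·1.13²/1000 = 5.182 kPa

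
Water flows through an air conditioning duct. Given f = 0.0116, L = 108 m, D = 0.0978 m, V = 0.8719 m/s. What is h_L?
Formula: h_L = f \frac{L}{D} \frac{V^2}{2g}
h_L = 0.0116·(108/0.0978)·0.8719²/(2·9.81) = 0.4963 m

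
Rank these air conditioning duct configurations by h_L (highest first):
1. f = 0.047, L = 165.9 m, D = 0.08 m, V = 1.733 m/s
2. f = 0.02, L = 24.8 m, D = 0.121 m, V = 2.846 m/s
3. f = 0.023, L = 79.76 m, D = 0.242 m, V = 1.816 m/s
Case 1: h_L = 14.92 m
Case 2: h_L = 1.692 m
Case 3: h_L = 1.274 m
Ranking (highest first): 1, 2, 3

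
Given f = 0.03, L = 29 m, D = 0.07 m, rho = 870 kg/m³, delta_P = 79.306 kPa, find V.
Formula: \Delta P = f \frac{L}{D} \frac{\rho V^2}{2}
Substituting knowns: 79.306 = 0.03·(29/0.07)·0.5·870·V²/1000
Solving for V: V = √((79.306·1000)/(0.03·(29/0.07)·0.5·870)) = 3.83 m/s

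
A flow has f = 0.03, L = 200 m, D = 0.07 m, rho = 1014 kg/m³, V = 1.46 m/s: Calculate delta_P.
Formula: \Delta P = f \frac{L}{D} \frac{\rho V^2}{2}
delta_P = 0.03·(200/0.07)·0.5·1014·1.46²/1000 = 92.63 kPa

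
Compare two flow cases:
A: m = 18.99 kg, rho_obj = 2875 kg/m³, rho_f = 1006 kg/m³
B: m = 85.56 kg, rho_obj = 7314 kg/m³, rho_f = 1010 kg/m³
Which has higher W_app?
W_app(A) = 121.1 N, W_app(B) = 723.4 N. Answer: B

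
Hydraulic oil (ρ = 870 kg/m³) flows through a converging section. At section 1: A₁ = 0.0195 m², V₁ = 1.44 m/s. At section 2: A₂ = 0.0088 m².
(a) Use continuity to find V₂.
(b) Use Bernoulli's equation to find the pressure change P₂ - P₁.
(a) Continuity: A₁V₁=A₂V₂ -> V₂=A₁V₁/A₂=0.0195*1.44/0.0088=3.19 m/s
(b) Bernoulli: P₂-P₁=0.5*rho*(V₁^2-V₂^2)/1000=0.5*870*(1.44^2-3.19^2)/1000=-3.525 kPa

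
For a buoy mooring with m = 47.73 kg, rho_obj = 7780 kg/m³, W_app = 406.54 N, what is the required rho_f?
Formula: W_{app} = mg\left(1 - \frac{\rho_f}{\rho_{obj}}\right)
Substituting knowns: 406.54 = 47.73·9.81·(1 − rho_f/7780)
Solving for rho_f: rho_f = 7780·(1 − 406.54/(47.73·9.81)) = 1025 kg/m³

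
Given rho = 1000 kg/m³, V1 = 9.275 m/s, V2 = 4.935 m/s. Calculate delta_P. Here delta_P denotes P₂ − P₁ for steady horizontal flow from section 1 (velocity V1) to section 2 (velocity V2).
Formula: \Delta P = \frac{1}{2} \rho (V_1^2 - V_2^2)
delta_P = 0.5·1000·(9.275² − 4.935²)/1000 = 30.84 kPa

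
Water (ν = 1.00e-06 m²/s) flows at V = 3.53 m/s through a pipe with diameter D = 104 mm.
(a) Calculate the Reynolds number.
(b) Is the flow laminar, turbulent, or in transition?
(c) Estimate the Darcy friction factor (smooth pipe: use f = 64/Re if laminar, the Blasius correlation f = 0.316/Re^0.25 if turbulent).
(a) Re = V·D/ν = 3.53·0.104/1.00e-06 = 367120
(b) Flow regime: turbulent (Re > 4000)
(c) Friction factor: f = 0.316/Re^0.25 = 0.316/367120^0.25 = 0.01284 (Blasius is strictly valid for Re ≲ 1e5; used here as the smooth-pipe estimate the problem specifies)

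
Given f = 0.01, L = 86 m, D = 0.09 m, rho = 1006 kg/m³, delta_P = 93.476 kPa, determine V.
Formula: \Delta P = f \frac{L}{D} \frac{\rho V^2}{2}
Substituting knowns: 93.476 = 0.01·(86/0.09)·0.5·1006·V²/1000
Solving for V: V = √((93.476·1000)/(0.01·(86/0.09)·0.5·1006)) = 4.41 m/s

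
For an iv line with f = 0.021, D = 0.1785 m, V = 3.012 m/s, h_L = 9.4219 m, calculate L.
Formula: h_L = f \frac{L}{D} \frac{V^2}{2g}
Substituting knowns: 9.4219 = 0.021·(L/0.1785)·3.012²/(2·9.81)
Solving for L: L = 9.4219·2·9.81·0.1785/(0.021·3.012²) = 173.2 m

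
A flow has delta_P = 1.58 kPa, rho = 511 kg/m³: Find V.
Formula: V = \sqrt{\frac{2 \Delta P}{\rho}}
V = √(2·(1.58·1000)/511) = 2.487 m/s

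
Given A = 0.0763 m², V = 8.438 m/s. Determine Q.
Formula: Q = A V
Q = 0.0763·8.438·1000 = 643.8 L/s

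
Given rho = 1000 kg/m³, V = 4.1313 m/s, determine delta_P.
Formula: V = \sqrt{\frac{2 \Delta P}{\rho}}
Substituting knowns: 4.1313 = √(2·(delta_P·1000)/1000)
Solving for delta_P: delta_P = 4.1313²·1000/2/1000 = 8.534 kPa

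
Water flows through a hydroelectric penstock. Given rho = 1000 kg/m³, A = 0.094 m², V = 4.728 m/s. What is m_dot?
Formula: \dot{m} = \rho A V
m_dot = 1000·0.094·4.728 = 444.4 kg/s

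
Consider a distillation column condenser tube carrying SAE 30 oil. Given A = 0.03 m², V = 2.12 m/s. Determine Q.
Formula: Q = A V
Q = 0.03·2.12·1000 = 63.6 L/s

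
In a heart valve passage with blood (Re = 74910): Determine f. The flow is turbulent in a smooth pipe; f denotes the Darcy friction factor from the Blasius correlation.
Formula: f = \frac{0.316}{Re^{0.25}}
f = 0.316/74910^0.25 = 0.0191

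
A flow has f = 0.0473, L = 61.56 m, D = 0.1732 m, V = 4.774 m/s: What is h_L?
Formula: h_L = f \frac{L}{D} \frac{V^2}{2g}
h_L = 0.0473·(61.56/0.1732)·4.774²/(2·9.81) = 19.53 m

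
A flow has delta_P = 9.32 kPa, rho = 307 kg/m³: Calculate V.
Formula: V = \sqrt{\frac{2 \Delta P}{\rho}}
V = √(2·(9.32·1000)/307) = 7.792 m/s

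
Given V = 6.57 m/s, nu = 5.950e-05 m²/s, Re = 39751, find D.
Formula: Re = \frac{V D}{\nu}
Substituting knowns: 39751 = 6.57·D/5.950e-05
Solving for D: D = 39751·5.950e-05/6.57 = 0.36 m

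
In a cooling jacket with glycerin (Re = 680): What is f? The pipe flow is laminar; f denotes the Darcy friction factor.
Formula: f = \frac{64}{Re}
f = 64/680 = 0.09412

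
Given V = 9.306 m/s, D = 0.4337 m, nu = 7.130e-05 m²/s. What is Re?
Formula: Re = \frac{V D}{\nu}
Re = 9.306·0.4337/7.130e-05 = 56606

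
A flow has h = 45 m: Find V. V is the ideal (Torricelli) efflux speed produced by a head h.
Formula: V = \sqrt{2 g h}
V = √(2·9.81·45) = 29.71 m/s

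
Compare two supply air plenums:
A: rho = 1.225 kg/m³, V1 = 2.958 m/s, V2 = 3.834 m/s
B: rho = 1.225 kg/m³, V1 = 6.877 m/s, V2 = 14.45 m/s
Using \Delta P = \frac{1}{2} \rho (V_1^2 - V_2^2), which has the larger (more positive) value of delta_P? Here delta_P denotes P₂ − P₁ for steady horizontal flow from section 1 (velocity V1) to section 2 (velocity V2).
delta_P(A) = -0.003644 kPa, delta_P(B) = -0.09892 kPa. Answer: A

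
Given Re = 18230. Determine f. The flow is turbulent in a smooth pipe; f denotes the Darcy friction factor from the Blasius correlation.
Formula: f = \frac{0.316}{Re^{0.25}}
f = 0.316/18230^0.25 = 0.0272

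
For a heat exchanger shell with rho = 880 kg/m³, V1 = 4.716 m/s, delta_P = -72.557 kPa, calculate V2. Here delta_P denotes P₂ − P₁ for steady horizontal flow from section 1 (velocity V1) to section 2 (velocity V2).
Formula: \Delta P = \frac{1}{2} \rho (V_1^2 - V_2^2)
Substituting knowns: -72.557 = 0.5·880·(4.716² − V2²)/1000
Solving for V2: V2 = √(4.716² − 2·(-72.557·1000)/880) = 13.68 m/s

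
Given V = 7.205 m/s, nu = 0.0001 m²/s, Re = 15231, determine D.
Formula: Re = \frac{V D}{\nu}
Substituting knowns: 15231 = 7.205·D/0.0001
Solving for D: D = 15231·0.0001/7.205 = 0.2114 m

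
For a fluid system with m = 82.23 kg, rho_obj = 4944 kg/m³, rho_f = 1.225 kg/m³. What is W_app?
Formula: W_{app} = mg\left(1 - \frac{\rho_f}{\rho_{obj}}\right)
W_app = 82.23·9.81·(1 − 1.225/4944) = 806.5 N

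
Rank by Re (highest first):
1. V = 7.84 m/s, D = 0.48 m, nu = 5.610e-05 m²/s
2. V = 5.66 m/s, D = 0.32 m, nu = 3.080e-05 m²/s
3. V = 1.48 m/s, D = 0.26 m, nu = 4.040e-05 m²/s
Case 1: Re = 67080
Case 2: Re = 58805
Case 3: Re = 9525
Ranking (highest first): 1, 2, 3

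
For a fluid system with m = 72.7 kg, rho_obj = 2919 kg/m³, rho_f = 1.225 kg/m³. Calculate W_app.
Formula: W_{app} = mg\left(1 - \frac{\rho_f}{\rho_{obj}}\right)
W_app = 72.7·9.81·(1 − 1.225/2919) = 712.9 N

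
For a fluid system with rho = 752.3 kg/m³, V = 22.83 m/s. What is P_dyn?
Formula: P_{dyn} = \frac{1}{2} \rho V^2
P_dyn = 0.5·752.3·22.83²/1000 = 196.1 kPa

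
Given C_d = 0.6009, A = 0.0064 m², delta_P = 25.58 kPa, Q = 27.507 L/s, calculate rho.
Formula: Q = C_d A \sqrt{\frac{2 \Delta P}{\rho}}
Substituting knowns: 27.507 = 0.6009·0.0064·√(2·(25.58·1000)/rho)·1000
Solving for rho: rho = 2·(25.58·1000)/((27.507/1000)/(0.6009·0.0064))² = 1000 kg/m³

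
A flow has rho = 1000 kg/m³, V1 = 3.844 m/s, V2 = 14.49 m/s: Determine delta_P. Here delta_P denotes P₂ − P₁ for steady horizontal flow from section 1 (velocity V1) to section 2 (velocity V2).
Formula: \Delta P = \frac{1}{2} \rho (V_1^2 - V_2^2)
delta_P = 0.5·1000·(3.844² − 14.49²)/1000 = -97.59 kPa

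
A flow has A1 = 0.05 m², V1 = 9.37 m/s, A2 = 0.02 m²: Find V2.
Formula: V_2 = \frac{A_1 V_1}{A_2}
V2 = 0.05·9.37/0.02 = 23.42 m/s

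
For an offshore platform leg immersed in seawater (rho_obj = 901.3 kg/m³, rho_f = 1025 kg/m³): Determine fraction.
Formula: f_{sub} = \frac{\rho_{obj}}{\rho_f}
fraction = 901.3/1025 = 0.8793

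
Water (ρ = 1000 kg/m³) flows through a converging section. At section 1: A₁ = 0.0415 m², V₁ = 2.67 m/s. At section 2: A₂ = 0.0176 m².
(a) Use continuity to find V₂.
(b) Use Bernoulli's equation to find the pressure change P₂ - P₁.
(a) Continuity: A₁V₁=A₂V₂ -> V₂=A₁V₁/A₂=0.0415*2.67/0.0176=6.30 m/s
(b) Bernoulli: P₂-P₁=0.5*rho*(V₁^2-V₂^2)/1000=0.5*1000*(2.67^2-6.30^2)/1000=-16.28 kPa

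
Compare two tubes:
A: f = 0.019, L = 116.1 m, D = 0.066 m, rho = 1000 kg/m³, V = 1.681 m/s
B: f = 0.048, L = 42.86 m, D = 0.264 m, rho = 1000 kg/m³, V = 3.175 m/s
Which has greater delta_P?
delta_P(A) = 47.22 kPa, delta_P(B) = 39.28 kPa. Answer: A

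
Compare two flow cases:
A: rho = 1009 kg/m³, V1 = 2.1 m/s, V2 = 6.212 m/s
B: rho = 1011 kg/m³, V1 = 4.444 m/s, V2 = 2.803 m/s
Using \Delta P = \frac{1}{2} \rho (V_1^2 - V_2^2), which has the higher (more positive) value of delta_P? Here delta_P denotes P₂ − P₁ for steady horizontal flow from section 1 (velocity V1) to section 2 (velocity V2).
delta_P(A) = -17.24 kPa, delta_P(B) = 6.012 kPa. Answer: B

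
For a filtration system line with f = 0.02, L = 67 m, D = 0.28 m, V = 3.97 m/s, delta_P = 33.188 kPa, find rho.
Formula: \Delta P = f \frac{L}{D} \frac{\rho V^2}{2}
Substituting knowns: 33.188 = 0.02·(67/0.28)·0.5·rho·3.97²/1000
Solving for rho: rho = (33.188·1000)/(0.02·(67/0.28)·0.5·3.97²) = 880 kg/m³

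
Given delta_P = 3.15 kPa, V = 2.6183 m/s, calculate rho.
Formula: V = \sqrt{\frac{2 \Delta P}{\rho}}
Substituting knowns: 2.6183 = √(2·(3.15·1000)/rho)
Solving for rho: rho = 2·(3.15·1000)/2.6183² = 919 kg/m³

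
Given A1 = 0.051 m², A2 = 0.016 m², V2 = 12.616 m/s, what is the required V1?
Formula: V_2 = \frac{A_1 V_1}{A_2}
Substituting knowns: 12.616 = 0.051·V1/0.016
Solving for V1: V1 = 12.616·0.016/0.051 = 3.958 m/s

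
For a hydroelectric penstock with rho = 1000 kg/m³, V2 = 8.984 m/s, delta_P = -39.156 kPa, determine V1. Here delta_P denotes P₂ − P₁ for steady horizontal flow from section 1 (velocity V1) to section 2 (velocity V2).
Formula: \Delta P = \frac{1}{2} \rho (V_1^2 - V_2^2)
Substituting knowns: -39.156 = 0.5·1000·(V1² − 8.984²)/1000
Solving for V1: V1 = √(8.984² + 2·(-39.156·1000)/1000) = 1.549 m/s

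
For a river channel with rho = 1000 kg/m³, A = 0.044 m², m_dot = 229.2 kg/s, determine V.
Formula: \dot{m} = \rho A V
Substituting knowns: 229.2 = 1000·0.044·V
Solving for V: V = 229.2/(1000·0.044) = 5.209 m/s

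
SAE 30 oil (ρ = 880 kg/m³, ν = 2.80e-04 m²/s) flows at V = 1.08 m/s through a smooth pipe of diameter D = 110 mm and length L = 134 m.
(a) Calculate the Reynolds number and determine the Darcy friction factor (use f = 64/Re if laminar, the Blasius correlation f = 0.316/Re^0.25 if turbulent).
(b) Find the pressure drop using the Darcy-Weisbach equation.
(a) Re = V·D/ν = 1.08·0.11/2.80e-04 = 424.29 → laminar (Re < 2300); f = 64/Re = 64/424.29 = 0.15084
(b) Darcy-Weisbach: ΔP = f·(L/D)·½ρV²/1000 = 0.15084·(134/0.110)·½·880·1.08²/1000 = 94.3 kPa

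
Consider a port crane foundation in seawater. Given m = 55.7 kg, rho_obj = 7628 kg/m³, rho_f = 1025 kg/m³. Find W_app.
Formula: W_{app} = mg\left(1 - \frac{\rho_f}{\rho_{obj}}\right)
W_app = 55.7·9.81·(1 − 1025/7628) = 473 N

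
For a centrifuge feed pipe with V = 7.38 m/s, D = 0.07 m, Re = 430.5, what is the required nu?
Formula: Re = \frac{V D}{\nu}
Substituting knowns: 430.5 = 7.38·0.07/nu
Solving for nu: nu = 7.38·0.07/430.5 = 0.0012 m²/s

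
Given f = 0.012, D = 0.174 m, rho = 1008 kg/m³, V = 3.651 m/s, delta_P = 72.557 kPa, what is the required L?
Formula: \Delta P = f \frac{L}{D} \frac{\rho V^2}{2}
Substituting knowns: 72.557 = 0.012·(L/0.174)·0.5·1008·3.651²/1000
Solving for L: L = (72.557·1000)·0.174/(0.012·0.5·1008·3.651²) = 156.6 m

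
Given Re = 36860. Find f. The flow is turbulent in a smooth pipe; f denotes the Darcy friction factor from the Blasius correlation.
Formula: f = \frac{0.316}{Re^{0.25}}
f = 0.316/36860^0.25 = 0.02281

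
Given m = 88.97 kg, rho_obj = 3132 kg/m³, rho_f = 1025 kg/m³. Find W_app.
Formula: W_{app} = mg\left(1 - \frac{\rho_f}{\rho_{obj}}\right)
W_app = 88.97·9.81·(1 − 1025/3132) = 587.2 N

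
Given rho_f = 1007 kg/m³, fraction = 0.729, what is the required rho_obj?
Formula: f_{sub} = \frac{\rho_{obj}}{\rho_f}
Substituting knowns: 0.729 = rho_obj/1007
Solving for rho_obj: rho_obj = 0.729·1007 = 734.1 kg/m³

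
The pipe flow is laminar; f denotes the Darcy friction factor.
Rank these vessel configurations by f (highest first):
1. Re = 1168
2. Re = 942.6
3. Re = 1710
Case 1: f = 0.05479
Case 2: f = 0.0679
Case 3: f = 0.03743
Ranking (highest first): 2, 1, 3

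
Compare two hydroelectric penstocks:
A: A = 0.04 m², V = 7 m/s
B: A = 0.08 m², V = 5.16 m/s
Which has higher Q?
Q(A) = 280 L/s, Q(B) = 412.8 L/s. Answer: B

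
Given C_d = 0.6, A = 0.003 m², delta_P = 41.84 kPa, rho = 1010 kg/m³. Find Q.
Formula: Q = C_d A \sqrt{\frac{2 \Delta P}{\rho}}
Q = 0.6·0.003·√(2·(41.84·1000)/1010)·1000 = 16.38 L/s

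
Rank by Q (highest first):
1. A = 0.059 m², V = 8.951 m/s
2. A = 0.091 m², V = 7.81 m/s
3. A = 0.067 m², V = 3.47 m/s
Case 1: Q = 528.1 L/s
Case 2: Q = 710.7 L/s
Case 3: Q = 232.5 L/s
Ranking (highest first): 2, 1, 3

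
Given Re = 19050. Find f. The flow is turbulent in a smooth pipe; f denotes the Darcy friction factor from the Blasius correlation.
Formula: f = \frac{0.316}{Re^{0.25}}
f = 0.316/19050^0.25 = 0.0269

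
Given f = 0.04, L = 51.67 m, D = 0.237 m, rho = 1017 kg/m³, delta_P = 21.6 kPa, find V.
Formula: \Delta P = f \frac{L}{D} \frac{\rho V^2}{2}
Substituting knowns: 21.6 = 0.04·(51.67/0.237)·0.5·1017·V²/1000
Solving for V: V = √((21.6·1000)/(0.04·(51.67/0.237)·0.5·1017)) = 2.207 m/s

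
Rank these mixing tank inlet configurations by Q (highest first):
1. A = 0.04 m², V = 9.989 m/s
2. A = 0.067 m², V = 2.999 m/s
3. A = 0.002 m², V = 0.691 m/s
Case 1: Q = 399.6 L/s
Case 2: Q = 200.9 L/s
Case 3: Q = 1.382 L/s
Ranking (highest first): 1, 2, 3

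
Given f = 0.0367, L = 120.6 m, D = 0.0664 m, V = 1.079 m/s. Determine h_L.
Formula: h_L = f \frac{L}{D} \frac{V^2}{2g}
h_L = 0.0367·(120.6/0.0664)·1.079²/(2·9.81) = 3.955 m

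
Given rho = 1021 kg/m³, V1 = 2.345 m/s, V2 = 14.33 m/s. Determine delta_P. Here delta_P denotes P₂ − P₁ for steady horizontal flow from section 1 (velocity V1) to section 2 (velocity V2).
Formula: \Delta P = \frac{1}{2} \rho (V_1^2 - V_2^2)
delta_P = 0.5·1021·(2.345² − 14.33²)/1000 = -102 kPa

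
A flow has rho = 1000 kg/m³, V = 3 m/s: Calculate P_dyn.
Formula: P_{dyn} = \frac{1}{2} \rho V^2
P_dyn = 0.5·1000·3²/1000 = 4.5 kPa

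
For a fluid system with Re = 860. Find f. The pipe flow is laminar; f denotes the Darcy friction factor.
Formula: f = \frac{64}{Re}
f = 64/860 = 0.07442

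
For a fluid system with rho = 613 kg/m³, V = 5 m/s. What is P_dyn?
Formula: P_{dyn} = \frac{1}{2} \rho V^2
P_dyn = 0.5·613·5²/1000 = 7.662 kPa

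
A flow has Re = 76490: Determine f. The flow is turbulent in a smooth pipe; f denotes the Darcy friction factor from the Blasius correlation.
Formula: f = \frac{0.316}{Re^{0.25}}
f = 0.316/76490^0.25 = 0.019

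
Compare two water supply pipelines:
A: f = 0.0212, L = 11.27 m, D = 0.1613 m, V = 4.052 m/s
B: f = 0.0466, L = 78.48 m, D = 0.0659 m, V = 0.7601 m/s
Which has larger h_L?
h_L(A) = 1.24 m, h_L(B) = 1.634 m. Answer: B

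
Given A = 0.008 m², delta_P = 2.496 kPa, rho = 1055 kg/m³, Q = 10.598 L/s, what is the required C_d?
Formula: Q = C_d A \sqrt{\frac{2 \Delta P}{\rho}}
Substituting knowns: 10.598 = C_d·0.008·√(2·(2.496·1000)/1055)·1000
Solving for C_d: C_d = (10.598/1000)/(0.008·√(2·(2.496·1000)/1055)) = 0.609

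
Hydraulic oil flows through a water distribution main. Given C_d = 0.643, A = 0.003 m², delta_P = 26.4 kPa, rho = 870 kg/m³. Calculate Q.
Formula: Q = C_d A \sqrt{\frac{2 \Delta P}{\rho}}
Q = 0.643·0.003·√(2·(26.4·1000)/870)·1000 = 15.03 L/s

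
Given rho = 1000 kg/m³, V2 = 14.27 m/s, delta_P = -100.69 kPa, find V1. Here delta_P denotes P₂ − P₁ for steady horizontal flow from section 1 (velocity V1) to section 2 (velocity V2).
Formula: \Delta P = \frac{1}{2} \rho (V_1^2 - V_2^2)
Substituting knowns: -100.69 = 0.5·1000·(V1² − 14.27²)/1000
Solving for V1: V1 = √(14.27² + 2·(-100.69·1000)/1000) = 1.501 m/s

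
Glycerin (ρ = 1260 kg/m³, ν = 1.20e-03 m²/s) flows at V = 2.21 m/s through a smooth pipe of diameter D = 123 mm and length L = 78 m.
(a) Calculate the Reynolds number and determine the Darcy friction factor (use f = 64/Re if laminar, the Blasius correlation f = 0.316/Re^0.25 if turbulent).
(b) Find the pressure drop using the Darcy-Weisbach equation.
(a) Re = V·D/ν = 2.21·0.123/1.20e-03 = 226.53 → laminar (Re < 2300); f = 64/Re = 64/226.53 = 0.28252
(b) Darcy-Weisbach: ΔP = f·(L/D)·½ρV²/1000 = 0.28252·(78/0.123)·½·1260·2.21²/1000 = 551.3 kPa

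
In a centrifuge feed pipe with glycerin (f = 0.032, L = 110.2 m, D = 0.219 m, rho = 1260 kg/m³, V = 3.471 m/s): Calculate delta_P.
Formula: \Delta P = f \frac{L}{D} \frac{\rho V^2}{2}
delta_P = 0.032·(110.2/0.219)·0.5·1260·3.471²/1000 = 122.2 kPa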